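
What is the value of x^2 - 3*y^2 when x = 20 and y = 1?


x^2 - d*y^2
= 20^2 - 3*1^2
= 400 - 3
= 397

397


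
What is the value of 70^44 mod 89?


p = 89 is prime and the exponent is (p-1)/2 = 44, so by Euler's criterion 70^44 = (70/89) = +1 or -1 mod 89.
Compute by square-and-multiply:
  44 = 32 + 8 + 4 (binary 101100)
  Repeated squaring mod 89: 70^1 = 70, 70^2 = 5, 70^4 = 25, 70^8 = 2, 70^16 = 4, 70^32 = 16
  70^44 = 70^32 * 70^8 * 70^4 = 16 * 2 * 25 mod 89
    16 * 2 = 32 = 32 mod 89
    32 * 25 = 800 = 88 mod 89
  70^44 = 88 mod 89
Result 88 = p - 1 = -1 mod 89: 70 is a quadratic non-residue mod 89. As a residue in [0, p-1] the value is 88.
70^44 mod 89 = 88

88


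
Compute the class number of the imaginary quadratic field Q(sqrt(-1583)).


K = Q(sqrt(-1583)). d mod 4 = 1, so D = disc(K) = d = -1583
h(K) equals the number of primitive reduced positive-definite forms (a, b, c) = a*x^2 + b*x*y + c*y^2 with b^2 - 4ac = D,
where reduced means |b| <= a <= c, with b >= 0 whenever |b| = a or a = c, and primitive means gcd(a, b, c) = 1.
Reduced forces 3a^2 <= |D| = 1583, so 1 <= a <= 22; b must have the parity of D, and c = (b^2 - D)/(4a) must be an integer >= a.
Enumerate a = 1..22, b in [-a, a]:
  a=1: (1, 1, 396)  [1]
  a=2: (2, -1, 198), (2, 1, 198)  [2]
  a=3: (3, -1, 132), (3, 1, 132)  [2]
  a=4: (4, -1, 99), (4, 1, 99)  [2]
  a=5: none
  a=6: (6, -5, 67), (6, -1, 66), (6, 1, 66), (6, 5, 67)  [4]
  a=7: none
  a=8: (8, -7, 51), (8, 7, 51)  [2]
  a=9: (9, -1, 44), (9, 1, 44)  [2]
  a=10: none
  a=11: (11, -1, 36), (11, 1, 36)  [2]
  a=12: (12, -7, 34), (12, -1, 33), (12, 1, 33), (12, 7, 34)  [4]
  a=13: (13, -9, 32), (13, 9, 32)  [2]
  a=14..15: none
  a=16: (16, -9, 26), (16, 9, 26)  [2]
  a=17: (17, -7, 24), (17, 7, 24)  [2]
  a=18: (18, -17, 26), (18, -1, 22), (18, 1, 22), (18, 17, 26)  [4]
  a=19..21: none
  a=22: (22, -21, 23), (22, 21, 23)  [2]
Total reduced forms: 1 + 2 + 2 + 2 + 4 + 2 + 2 + 2 + 4 + 2 + 2 + 2 + 4 + 2 = 33
h = 33

33


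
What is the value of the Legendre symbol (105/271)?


p = 271 is prime, so compute (105/271) with the reciprocity algorithm (Jacobi-symbol steps: pull out 2s via (2/n), flip via reciprocity, reduce):
  reciprocity: (105/271) -> +(271/105)
  reduce: (61/105)
  reciprocity: (61/105) -> +(105/61)
  reduce: (44/61)
  pull out 2: (2/61) = -1  (since 61 mod 8 = 5)
  pull out 2: (2/61) = -1  (since 61 mod 8 = 5)
  reciprocity: (11/61) -> +(61/11)
  reduce: (6/11)
  pull out 2: (2/11) = -1  (since 11 mod 8 = 3)
  reciprocity: (3/11) -> -(11/3)
  reduce: (2/3)
  pull out 2: (2/3) = -1  (since 3 mod 8 = 3)
  (1/3) = 1
Product of signs = -1
(105/271) = -1

-1


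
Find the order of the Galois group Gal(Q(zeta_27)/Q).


|Gal(Q(zeta_27)/Q)| = phi(27)
= 18

18


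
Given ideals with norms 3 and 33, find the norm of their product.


N(IJ) = N(I) * N(J)
= 3 * 33
= 99

99


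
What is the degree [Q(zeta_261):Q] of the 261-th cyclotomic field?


The degree equals Euler's totient phi(261).
261 = 3^2 * 29
phi(261) = 168

168


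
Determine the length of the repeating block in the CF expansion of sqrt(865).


Run the CF algorithm for sqrt(865).
a_0 = floor(sqrt(865)) = 29; set m_0=0, q_0=1.
Recurrence: m' = q*a - m,  q' = (d - m'^2)/q,  a' = floor((a_0 + m')/q').
  step 1: m=29, q=24, a=2
  step 2: m=19, q=21, a=2
  step 3: m=23, q=16, a=3
  step 4: m=25, q=15, a=3
  step 5: m=20, q=31, a=1
  step 6: m=11, q=24, a=1
  step 7: m=13, q=29, a=1
  step 8: m=16, q=21, a=2
  step 9: m=26, q=9, a=6
  step 10: m=28, q=9, a=6
  step 11: m=26, q=21, a=2
  step 12: m=16, q=29, a=1
  step 13: m=13, q=24, a=1
  step 14: m=11, q=31, a=1
  step 15: m=20, q=15, a=3
  step 16: m=25, q=16, a=3
  step 17: m=23, q=21, a=2
  step 18: m=19, q=24, a=2
  step 19: m=29, q=1, a=58
a_19 = 2*a_0 = 58, so the period closes here.
sqrt(865) = [29; 2, 2, 3, 3, 1, 1, 1, 2, 6, 6, 2, 1, 1, 1, 3, 3, 2, 2, 58]
Period length = 19

19


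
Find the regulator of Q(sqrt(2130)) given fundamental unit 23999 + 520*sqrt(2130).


epsilon = 23999 + 520*sqrt(2130)
= 47998.0000
R = ln(47998.0000)
= 10.7789

10.7789


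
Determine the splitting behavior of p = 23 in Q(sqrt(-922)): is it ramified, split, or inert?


K = Q(sqrt(-922)). Since d mod 4 = 2, disc(K) = -3688.
Check p | disc: -3688 mod 23 = 15.
p does not divide disc. Compute Legendre symbol (d/p):
21^((23-1)/2) mod 23 = -1
(d/p) = -1, so p is inert: (p) stays prime with e=1, f=2, g=1.
Therefore p is inert.

inert


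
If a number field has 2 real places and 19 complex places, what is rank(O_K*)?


By Dirichlet's unit theorem:
rank = r1 + r2 - 1
= 2 + 19 - 1
= 20

20


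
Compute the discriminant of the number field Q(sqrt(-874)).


For K = Q(sqrt(d)) with d squarefree: disc(K) = d if d = 1 mod 4, and disc(K) = 4d if d = 2 or 3 mod 4.
Here d = -874, and d mod 4 = 2.
d = 2 mod 4, not 1 (O_K = Z[sqrt(d)]), so disc(K) = 4d = 4 * (-874) = -3496

-3496


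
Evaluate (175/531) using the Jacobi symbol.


Compute (175/531) via quadratic reciprocity:
  reciprocity: (175/531) -> -(531/175)
  reduce: (6/175)
  pull out 2: (2/175) = +1  (since 175 mod 8 = 7)
  reciprocity: (3/175) -> -(175/3)
  reduce: (1/3)
  (1/3) = 1
Product of signs = 1

1


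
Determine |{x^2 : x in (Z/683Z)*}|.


For prime p, the number of non-zero quadratic residues is (p-1)/2.
= (683-1)/2
= 341

341


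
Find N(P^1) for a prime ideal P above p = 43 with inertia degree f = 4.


N(P^a) = p^(a*f)
= 43^(1*4)
= 43^4
= 3418801

3418801


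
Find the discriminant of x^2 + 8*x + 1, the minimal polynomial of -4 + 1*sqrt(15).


The element -4 + 1*sqrt(15) has minimal polynomial:
x^2 + 8*x + 1
Discriminant = (8)^2 - 4*(1)
= 64 - 4
= 60

60


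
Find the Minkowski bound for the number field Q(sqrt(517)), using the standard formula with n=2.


d = 517, d mod 4 = 1, so disc(K) = d = 517; |disc(K)| = 517
Real quadratic field, so n = 2, s = r2 = 0, r1 = 2
M = (n!/n^n) * (4/pi)^s * sqrt(|disc(K)|) = (2!/2^2) * (4/pi)^0 * sqrt(517)
= 0.5 * 1.000000 * 22.737634
= 11.3688

11.3688


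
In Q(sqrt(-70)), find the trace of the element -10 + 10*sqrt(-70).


Tr(a + b*sqrt(d)) = (a + b*sqrt(d)) + (a - b*sqrt(d)) = 2a
= 2 * (-10)
= -20

-20


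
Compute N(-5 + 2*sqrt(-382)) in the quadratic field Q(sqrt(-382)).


N(a + b*sqrt(d)) = a^2 - d*b^2
= (-5)^2 - (-382)*(2)^2
= 25 + 1528
= 1553

1553


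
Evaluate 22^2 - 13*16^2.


x^2 - d*y^2
= 22^2 - 13*16^2
= 484 - 3328
= -2844

-2844


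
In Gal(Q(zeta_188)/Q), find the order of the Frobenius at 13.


The Frobenius at p in Gal(Q(zeta_n)/Q) = (Z/nZ)* is the class of p, so its order is ord_188(13), the smallest k >= 1 with 13^k = 1 mod 188.
n = 188 = 2^2 * 47, phi(188) = 92; the order divides phi(n).
Divisors of 92: 1, 2, 4, 23, 46, 92
Repeated squaring mod 188: 13^1 = 13, 13^2 = 169, 13^4 = 173, 13^8 = 37, 13^16 = 53, 13^32 = 177, 13^64 = 121
Test divisors in increasing order:
  k=1: 13^1 = 13 mod 188
  k=2: 13^2 = 169 mod 188
  k=4: 13^4 = 173 mod 188
  k=23: 13^23 = 53 * 173 * 169 * 13 = 93 mod 188
  k=46: 13^46 = 177 * 37 * 173 * 169 = 1 mod 188  <- first divisor giving 1
Order = 46

46


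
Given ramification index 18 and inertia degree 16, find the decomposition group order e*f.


|D_P| = e * f
= 18 * 16
= 288

288


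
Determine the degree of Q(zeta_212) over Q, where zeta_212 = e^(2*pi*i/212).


The degree equals Euler's totient phi(212).
212 = 2^2 * 53
phi(212) = 104

104


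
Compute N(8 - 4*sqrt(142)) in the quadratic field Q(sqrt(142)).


N(a + b*sqrt(d)) = a^2 - d*b^2
= (8)^2 - (142)*(-4)^2
= 64 - 2272
= -2208

-2208


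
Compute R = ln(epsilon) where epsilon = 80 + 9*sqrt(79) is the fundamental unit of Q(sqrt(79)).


epsilon = 80 + 9*sqrt(79)
= 159.9937
R = ln(159.9937)
= 5.0751

5.0751


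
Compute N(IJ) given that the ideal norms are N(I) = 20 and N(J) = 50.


N(IJ) = N(I) * N(J)
= 20 * 50
= 1000

1000


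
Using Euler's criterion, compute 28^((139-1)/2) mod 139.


p = 139 is prime and the exponent is (p-1)/2 = 69, so by Euler's criterion 28^69 = (28/139) = +1 or -1 mod 139.
Compute by square-and-multiply:
  69 = 64 + 4 + 1 (binary 1000101)
  Repeated squaring mod 139: 28^1 = 28, 28^2 = 89, 28^4 = 137, 28^8 = 4, 28^16 = 16, 28^32 = 117, 28^64 = 67
  28^69 = 28^64 * 28^4 * 28^1 = 67 * 137 * 28 mod 139
    67 * 137 = 9179 = 5 mod 139
    5 * 28 = 140 = 1 mod 139
  28^69 = 1 mod 139
Result 1: 28 is a quadratic residue mod 139.
28^69 mod 139 = 1

1


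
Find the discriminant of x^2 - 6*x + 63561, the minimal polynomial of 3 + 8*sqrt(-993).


The element 3 + 8*sqrt(-993) has minimal polynomial:
x^2 - 6*x + 63561
Discriminant = (-6)^2 - 4*(63561)
= 36 - 254244
= -254208

-254208


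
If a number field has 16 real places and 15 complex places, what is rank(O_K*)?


By Dirichlet's unit theorem:
rank = r1 + r2 - 1
= 16 + 15 - 1
= 30

30


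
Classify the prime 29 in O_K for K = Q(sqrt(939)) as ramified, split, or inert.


K = Q(sqrt(939)). Since d mod 4 = 3, disc(K) = 3756.
Check p | disc: 3756 mod 29 = 15.
p does not divide disc. Compute Legendre symbol (d/p):
11^((29-1)/2) mod 29 = -1
(d/p) = -1, so p is inert: (p) stays prime with e=1, f=2, g=1.
Therefore p is inert.

inert


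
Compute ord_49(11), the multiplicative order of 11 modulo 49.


We want ord_49(11), the smallest k >= 1 with 11^k = 1 mod 49.
n = 49 = 7^2, phi(49) = 42; the order divides phi(n).
Divisors of 42: 1, 2, 3, 6, 7, 14, 21, 42
Repeated squaring mod 49: 11^1 = 11, 11^2 = 23, 11^4 = 39, 11^8 = 2, 11^16 = 4, 11^32 = 16
Test divisors in increasing order:
  k=1: 11^1 = 11 mod 49
  k=2: 11^2 = 23 mod 49
  k=3: 11^3 = 23 * 11 = 8 mod 49
  k=6: 11^6 = 39 * 23 = 15 mod 49
  k=7: 11^7 = 39 * 23 * 11 = 18 mod 49
  k=14: 11^14 = 2 * 39 * 23 = 30 mod 49
  k=21: 11^21 = 4 * 39 * 11 = 1 mod 49  <- first divisor giving 1
Order = 21

21


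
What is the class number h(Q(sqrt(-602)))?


K = Q(sqrt(-602)). d mod 4 = 2, so D = disc(K) = 4d = -2408
h(K) equals the number of primitive reduced positive-definite forms (a, b, c) = a*x^2 + b*x*y + c*y^2 with b^2 - 4ac = D,
where reduced means |b| <= a <= c, with b >= 0 whenever |b| = a or a = c, and primitive means gcd(a, b, c) = 1.
Reduced forces 3a^2 <= |D| = 2408, so 1 <= a <= 28; b must have the parity of D, and c = (b^2 - D)/(4a) must be an integer >= a.
Enumerate a = 1..28, b in [-a, a]:
  a=1: (1, 0, 602)  [1]
  a=2: (2, 0, 301)  [1]
  a=3: (3, -2, 201), (3, 2, 201)  [2]
  a=4..5: none
  a=6: (6, -4, 101), (6, 4, 101)  [2]
  a=7: (7, 0, 86)  [1]
  a=8: none
  a=9: (9, -2, 67), (9, 2, 67)  [2]
  a=10: none
  a=11: (11, -10, 57), (11, 10, 57)  [2]
  a=12: none
  a=13: (13, -6, 47), (13, 6, 47)  [2]
  a=14: (14, 0, 43)  [1]
  a=15..17: none
  a=18: (18, -16, 37), (18, 16, 37)  [2]
  a=19: (19, -10, 33), (19, 10, 33)  [2]
  a=20: none
  a=21: (21, -14, 31), (21, 14, 31)  [2]
  a=22: (22, -12, 29), (22, 12, 29)  [2]
  a=23..25: none
  a=26: (26, -20, 27), (26, 20, 27)  [2]
  a=27..28: none
Total reduced forms: 1 + 1 + 2 + 2 + 1 + 2 + 2 + 2 + 1 + 2 + 2 + 2 + 2 + 2 = 24
h = 24

24


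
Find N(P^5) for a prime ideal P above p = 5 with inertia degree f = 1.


N(P^a) = p^(a*f)
= 5^(5*1)
= 5^5
= 3125

3125


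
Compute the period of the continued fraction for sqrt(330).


Run the CF algorithm for sqrt(330).
a_0 = floor(sqrt(330)) = 18; set m_0=0, q_0=1.
Recurrence: m' = q*a - m,  q' = (d - m'^2)/q,  a' = floor((a_0 + m')/q').
  step 1: m=18, q=6, a=6
  step 2: m=18, q=1, a=36
a_2 = 2*a_0 = 36, so the period closes here.
sqrt(330) = [18; 6, 36]
Period length = 2

2


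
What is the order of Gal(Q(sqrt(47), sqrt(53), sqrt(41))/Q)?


The 3 square roots of distinct primes are multiplicatively independent over Q,
so [K:Q] = 2^3 and Gal(K/Q) is isomorphic to (Z/2Z)^3.
|Gal| = 2^3 = 8

8


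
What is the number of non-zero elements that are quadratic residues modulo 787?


For prime p, the number of non-zero quadratic residues is (p-1)/2.
= (787-1)/2
= 393

393


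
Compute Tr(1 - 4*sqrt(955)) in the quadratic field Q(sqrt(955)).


Tr(a + b*sqrt(d)) = (a + b*sqrt(d)) + (a - b*sqrt(d)) = 2a
= 2 * (1)
= 2

2


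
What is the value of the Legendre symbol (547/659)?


p = 659 is prime, so compute (547/659) with the reciprocity algorithm (Jacobi-symbol steps: pull out 2s via (2/n), flip via reciprocity, reduce):
  reciprocity: (547/659) -> -(659/547)
  reduce: (112/547)
  pull out 2: (2/547) = -1  (since 547 mod 8 = 3)
  pull out 2: (2/547) = -1  (since 547 mod 8 = 3)
  pull out 2: (2/547) = -1  (since 547 mod 8 = 3)
  pull out 2: (2/547) = -1  (since 547 mod 8 = 3)
  reciprocity: (7/547) -> -(547/7)
  reduce: (1/7)
  (1/7) = 1
Product of signs = 1
(547/659) = 1

1


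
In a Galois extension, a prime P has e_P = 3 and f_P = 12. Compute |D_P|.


|D_P| = e * f
= 3 * 12
= 36

36


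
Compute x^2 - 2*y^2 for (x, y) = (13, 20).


x^2 - d*y^2
= 13^2 - 2*20^2
= 169 - 800
= -631

-631


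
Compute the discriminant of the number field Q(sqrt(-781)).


For K = Q(sqrt(d)) with d squarefree: disc(K) = d if d = 1 mod 4, and disc(K) = 4d if d = 2 or 3 mod 4.
Here d = -781, and d mod 4 = 3.
d = 3 mod 4, not 1 (O_K = Z[sqrt(d)]), so disc(K) = 4d = 4 * (-781) = -3124

-3124


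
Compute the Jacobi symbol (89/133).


Compute (89/133) via quadratic reciprocity:
  reciprocity: (89/133) -> +(133/89)
  reduce: (44/89)
  pull out 2: (2/89) = +1  (since 89 mod 8 = 1)
  pull out 2: (2/89) = +1  (since 89 mod 8 = 1)
  reciprocity: (11/89) -> +(89/11)
  reduce: (1/11)
  (1/11) = 1
Product of signs = 1

1


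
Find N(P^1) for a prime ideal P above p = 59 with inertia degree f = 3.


N(P^a) = p^(a*f)
= 59^(1*3)
= 59^3
= 205379

205379


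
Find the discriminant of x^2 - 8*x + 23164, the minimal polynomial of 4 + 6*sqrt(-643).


The element 4 + 6*sqrt(-643) has minimal polynomial:
x^2 - 8*x + 23164
Discriminant = (-8)^2 - 4*(23164)
= 64 - 92656
= -92592

-92592


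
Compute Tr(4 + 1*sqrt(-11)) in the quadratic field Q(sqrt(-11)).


Tr(a + b*sqrt(d)) = (a + b*sqrt(d)) + (a - b*sqrt(d)) = 2a
= 2 * (4)
= 8

8


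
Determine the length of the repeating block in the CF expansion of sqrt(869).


Run the CF algorithm for sqrt(869).
a_0 = floor(sqrt(869)) = 29; set m_0=0, q_0=1.
Recurrence: m' = q*a - m,  q' = (d - m'^2)/q,  a' = floor((a_0 + m')/q').
  step 1: m=29, q=28, a=2
  step 2: m=27, q=5, a=11
  step 3: m=28, q=17, a=3
  step 4: m=23, q=20, a=2
  step 5: m=17, q=29, a=1
  step 6: m=12, q=25, a=1
  step 7: m=13, q=28, a=1
  step 8: m=15, q=23, a=1
  step 9: m=8, q=35, a=1
  step 10: m=27, q=4, a=14
  step 11: m=29, q=7, a=8
  step 12: m=27, q=20, a=2
  step 13: m=13, q=35, a=1
  step 14: m=22, q=11, a=4
  step 15: m=22, q=35, a=1
  step 16: m=13, q=20, a=2
  step 17: m=27, q=7, a=8
  step 18: m=29, q=4, a=14
  step 19: m=27, q=35, a=1
  step 20: m=8, q=23, a=1
  step 21: m=15, q=28, a=1
  step 22: m=13, q=25, a=1
  step 23: m=12, q=29, a=1
  step 24: m=17, q=20, a=2
  step 25: m=23, q=17, a=3
  step 26: m=28, q=5, a=11
  step 27: m=27, q=28, a=2
  step 28: m=29, q=1, a=58
a_28 = 2*a_0 = 58, so the period closes here.
sqrt(869) = [29; 2, 11, 3, 2, 1, 1, 1, 1, 1, 14, 8, 2, 1, 4, 1, 2, 8, 14, 1, 1, 1, 1, 1, 2, 3, 11, 2, 58]
Period length = 28

28


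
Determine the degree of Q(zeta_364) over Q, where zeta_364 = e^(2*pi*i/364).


The degree equals Euler's totient phi(364).
364 = 2^2 * 7 * 13
phi(364) = 144

144


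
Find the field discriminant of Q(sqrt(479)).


For K = Q(sqrt(d)) with d squarefree: disc(K) = d if d = 1 mod 4, and disc(K) = 4d if d = 2 or 3 mod 4.
Here d = 479, and d mod 4 = 3.
d = 3 mod 4, not 1 (O_K = Z[sqrt(d)]), so disc(K) = 4d = 4 * (479) = 1916

1916


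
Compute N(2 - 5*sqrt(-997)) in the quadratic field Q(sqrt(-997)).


N(a + b*sqrt(d)) = a^2 - d*b^2
= (2)^2 - (-997)*(-5)^2
= 4 + 24925
= 24929

24929


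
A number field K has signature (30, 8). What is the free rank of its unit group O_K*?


By Dirichlet's unit theorem:
rank = r1 + r2 - 1
= 30 + 8 - 1
= 37

37


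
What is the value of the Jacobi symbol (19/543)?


Compute (19/543) via quadratic reciprocity:
  reciprocity: (19/543) -> -(543/19)
  reduce: (11/19)
  reciprocity: (11/19) -> -(19/11)
  reduce: (8/11)
  pull out 2: (2/11) = -1  (since 11 mod 8 = 3)
  pull out 2: (2/11) = -1  (since 11 mod 8 = 3)
  pull out 2: (2/11) = -1  (since 11 mod 8 = 3)
  (1/11) = 1
Product of signs = -1

-1


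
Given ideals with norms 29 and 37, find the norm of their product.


N(IJ) = N(I) * N(J)
= 29 * 37
= 1073

1073


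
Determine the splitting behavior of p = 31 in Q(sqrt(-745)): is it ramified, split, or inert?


K = Q(sqrt(-745)). Since d mod 4 = 3, disc(K) = -2980.
Check p | disc: -2980 mod 31 = 27.
p does not divide disc. Compute Legendre symbol (d/p):
30^((31-1)/2) mod 31 = -1
(d/p) = -1, so p is inert: (p) stays prime with e=1, f=2, g=1.
Therefore p is inert.

inert


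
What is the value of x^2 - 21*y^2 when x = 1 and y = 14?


x^2 - d*y^2
= 1^2 - 21*14^2
= 1 - 4116
= -4115

-4115


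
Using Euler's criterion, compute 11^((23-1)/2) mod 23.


p = 23 is prime and the exponent is (p-1)/2 = 11, so by Euler's criterion 11^11 = (11/23) = +1 or -1 mod 23.
Compute by square-and-multiply:
  11 = 8 + 2 + 1 (binary 1011)
  Repeated squaring mod 23: 11^1 = 11, 11^2 = 6, 11^4 = 13, 11^8 = 8
  11^11 = 11^8 * 11^2 * 11^1 = 8 * 6 * 11 mod 23
    8 * 6 = 48 = 2 mod 23
    2 * 11 = 22 = 22 mod 23
  11^11 = 22 mod 23
Result 22 = p - 1 = -1 mod 23: 11 is a quadratic non-residue mod 23. As a residue in [0, p-1] the value is 22.
11^11 mod 23 = 22

22


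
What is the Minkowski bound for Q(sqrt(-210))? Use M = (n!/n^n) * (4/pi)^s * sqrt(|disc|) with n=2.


d = -210, d mod 4 = 2, so disc(K) = 4d = -840; |disc(K)| = 840
Imaginary quadratic field, so n = 2, s = r2 = 1, r1 = 0
M = (n!/n^n) * (4/pi)^s * sqrt(|disc(K)|) = (2!/2^2) * (4/pi)^1 * sqrt(840)
= 0.5 * 1.273240 * 28.982753
= 18.4510

18.4510


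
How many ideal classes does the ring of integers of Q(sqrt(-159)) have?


K = Q(sqrt(-159)). d mod 4 = 1, so D = disc(K) = d = -159
h(K) equals the number of primitive reduced positive-definite forms (a, b, c) = a*x^2 + b*x*y + c*y^2 with b^2 - 4ac = D,
where reduced means |b| <= a <= c, with b >= 0 whenever |b| = a or a = c, and primitive means gcd(a, b, c) = 1.
Reduced forces 3a^2 <= |D| = 159, so 1 <= a <= 7; b must have the parity of D, and c = (b^2 - D)/(4a) must be an integer >= a.
Enumerate a = 1..7, b in [-a, a]:
  a=1: (1, 1, 40)  [1]
  a=2: (2, -1, 20), (2, 1, 20)  [2]
  a=3: (3, 3, 14)  [1]
  a=4: (4, -1, 10), (4, 1, 10)  [2]
  a=5: (5, -1, 8), (5, 1, 8)  [2]
  a=6: (6, -3, 7), (6, 3, 7)  [2]
  a=7: none
Total reduced forms: 1 + 2 + 1 + 2 + 2 + 2 = 10
h = 10

10


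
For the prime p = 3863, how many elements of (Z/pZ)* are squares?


For prime p, the number of non-zero quadratic residues is (p-1)/2.
= (3863-1)/2
= 1931

1931


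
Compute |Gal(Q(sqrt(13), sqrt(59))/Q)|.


The 2 square roots of distinct primes are multiplicatively independent over Q,
so [K:Q] = 2^2 and Gal(K/Q) is isomorphic to (Z/2Z)^2.
|Gal| = 2^2 = 4

4


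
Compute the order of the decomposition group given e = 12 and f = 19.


|D_P| = e * f
= 12 * 19
= 228

228


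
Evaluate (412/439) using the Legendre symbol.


p = 439 is prime, so compute (412/439) with the reciprocity algorithm (Jacobi-symbol steps: pull out 2s via (2/n), flip via reciprocity, reduce):
  pull out 2: (2/439) = +1  (since 439 mod 8 = 7)
  pull out 2: (2/439) = +1  (since 439 mod 8 = 7)
  reciprocity: (103/439) -> -(439/103)
  reduce: (27/103)
  reciprocity: (27/103) -> -(103/27)
  reduce: (22/27)
  pull out 2: (2/27) = -1  (since 27 mod 8 = 3)
  reciprocity: (11/27) -> -(27/11)
  reduce: (5/11)
  reciprocity: (5/11) -> +(11/5)
  reduce: (1/5)
  (1/5) = 1
Product of signs = 1
(412/439) = 1

1


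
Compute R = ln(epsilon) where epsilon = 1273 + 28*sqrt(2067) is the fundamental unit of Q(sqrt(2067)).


epsilon = 1273 + 28*sqrt(2067)
= 2545.9996
R = ln(2545.9996)
= 7.8423

7.8423


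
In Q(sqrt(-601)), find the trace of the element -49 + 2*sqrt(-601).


Tr(a + b*sqrt(d)) = (a + b*sqrt(d)) + (a - b*sqrt(d)) = 2a
= 2 * (-49)
= -98

-98


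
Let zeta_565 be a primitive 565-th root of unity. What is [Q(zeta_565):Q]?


The degree equals Euler's totient phi(565).
565 = 5 * 113
phi(565) = 448

448


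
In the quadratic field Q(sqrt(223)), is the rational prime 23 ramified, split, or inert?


K = Q(sqrt(223)). Since d mod 4 = 3, disc(K) = 892.
Check p | disc: 892 mod 23 = 18.
p does not divide disc. Compute Legendre symbol (d/p):
16^((23-1)/2) mod 23 = 1
(d/p) = 1, so p splits: (p) = P*P' with e=1, f=1, g=2.
Therefore p is split.

split


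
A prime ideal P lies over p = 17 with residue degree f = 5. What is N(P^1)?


N(P^a) = p^(a*f)
= 17^(1*5)
= 17^5
= 1419857

1419857


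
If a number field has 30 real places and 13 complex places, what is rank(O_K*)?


By Dirichlet's unit theorem:
rank = r1 + r2 - 1
= 30 + 13 - 1
= 42

42


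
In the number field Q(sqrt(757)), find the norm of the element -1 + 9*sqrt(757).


N(a + b*sqrt(d)) = a^2 - d*b^2
= (-1)^2 - (757)*(9)^2
= 1 - 61317
= -61316

-61316


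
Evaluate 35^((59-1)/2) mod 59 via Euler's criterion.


p = 59 is prime and the exponent is (p-1)/2 = 29, so by Euler's criterion 35^29 = (35/59) = +1 or -1 mod 59.
Compute by square-and-multiply:
  29 = 16 + 8 + 4 + 1 (binary 11101)
  Repeated squaring mod 59: 35^1 = 35, 35^2 = 45, 35^4 = 19, 35^8 = 7, 35^16 = 49
  35^29 = 35^16 * 35^8 * 35^4 * 35^1 = 49 * 7 * 19 * 35 mod 59
    49 * 7 = 343 = 48 mod 59
    48 * 19 = 912 = 27 mod 59
    27 * 35 = 945 = 1 mod 59
  35^29 = 1 mod 59
Result 1: 35 is a quadratic residue mod 59.
35^29 mod 59 = 1

1


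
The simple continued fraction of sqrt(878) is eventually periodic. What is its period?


Run the CF algorithm for sqrt(878).
a_0 = floor(sqrt(878)) = 29; set m_0=0, q_0=1.
Recurrence: m' = q*a - m,  q' = (d - m'^2)/q,  a' = floor((a_0 + m')/q').
  step 1: m=29, q=37, a=1
  step 2: m=8, q=22, a=1
  step 3: m=14, q=31, a=1
  step 4: m=17, q=19, a=2
  step 5: m=21, q=23, a=2
  step 6: m=25, q=11, a=4
  step 7: m=19, q=47, a=1
  step 8: m=28, q=2, a=28
  step 9: m=28, q=47, a=1
  step 10: m=19, q=11, a=4
  step 11: m=25, q=23, a=2
  step 12: m=21, q=19, a=2
  step 13: m=17, q=31, a=1
  step 14: m=14, q=22, a=1
  step 15: m=8, q=37, a=1
  step 16: m=29, q=1, a=58
a_16 = 2*a_0 = 58, so the period closes here.
sqrt(878) = [29; 1, 1, 1, 2, 2, 4, 1, 28, 1, 4, 2, 2, 1, 1, 1, 58]
Period length = 16

16


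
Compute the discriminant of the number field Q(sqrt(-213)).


For K = Q(sqrt(d)) with d squarefree: disc(K) = d if d = 1 mod 4, and disc(K) = 4d if d = 2 or 3 mod 4.
Here d = -213, and d mod 4 = 3.
d = 3 mod 4, not 1 (O_K = Z[sqrt(d)]), so disc(K) = 4d = 4 * (-213) = -852

-852


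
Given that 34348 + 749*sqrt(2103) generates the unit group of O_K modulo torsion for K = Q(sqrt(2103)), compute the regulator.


epsilon = 34348 + 749*sqrt(2103)
= 68696.0000
R = ln(68696.0000)
= 11.1374

11.1374


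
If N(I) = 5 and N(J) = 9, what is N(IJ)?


N(IJ) = N(I) * N(J)
= 5 * 9
= 45

45


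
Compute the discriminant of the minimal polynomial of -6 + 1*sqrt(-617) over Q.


The element -6 + 1*sqrt(-617) has minimal polynomial:
x^2 + 12*x + 653
Discriminant = (12)^2 - 4*(653)
= 144 - 2612
= -2468

-2468


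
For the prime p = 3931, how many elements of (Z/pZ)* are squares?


For prime p, the number of non-zero quadratic residues is (p-1)/2.
= (3931-1)/2
= 1965

1965


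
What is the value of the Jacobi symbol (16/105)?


Compute (16/105) via quadratic reciprocity:
  pull out 2: (2/105) = +1  (since 105 mod 8 = 1)
  pull out 2: (2/105) = +1  (since 105 mod 8 = 1)
  pull out 2: (2/105) = +1  (since 105 mod 8 = 1)
  pull out 2: (2/105) = +1  (since 105 mod 8 = 1)
  (1/105) = 1
Product of signs = 1

1


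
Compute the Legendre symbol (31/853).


p = 853 is prime, so compute (31/853) with the reciprocity algorithm (Jacobi-symbol steps: pull out 2s via (2/n), flip via reciprocity, reduce):
  reciprocity: (31/853) -> +(853/31)
  reduce: (16/31)
  pull out 2: (2/31) = +1  (since 31 mod 8 = 7)
  pull out 2: (2/31) = +1  (since 31 mod 8 = 7)
  pull out 2: (2/31) = +1  (since 31 mod 8 = 7)
  pull out 2: (2/31) = +1  (since 31 mod 8 = 7)
  (1/31) = 1
Product of signs = 1
(31/853) = 1

1


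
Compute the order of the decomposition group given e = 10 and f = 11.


|D_P| = e * f
= 10 * 11
= 110

110


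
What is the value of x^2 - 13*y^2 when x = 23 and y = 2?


x^2 - d*y^2
= 23^2 - 13*2^2
= 529 - 52
= 477

477


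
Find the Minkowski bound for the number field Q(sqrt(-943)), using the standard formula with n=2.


d = -943, d mod 4 = 1, so disc(K) = d = -943; |disc(K)| = 943
Imaginary quadratic field, so n = 2, s = r2 = 1, r1 = 0
M = (n!/n^n) * (4/pi)^s * sqrt(|disc(K)|) = (2!/2^2) * (4/pi)^1 * sqrt(943)
= 0.5 * 1.273240 * 30.708305
= 19.5495

19.5495


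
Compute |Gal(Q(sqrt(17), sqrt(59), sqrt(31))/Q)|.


The 3 square roots of distinct primes are multiplicatively independent over Q,
so [K:Q] = 2^3 and Gal(K/Q) is isomorphic to (Z/2Z)^3.
|Gal| = 2^3 = 8

8


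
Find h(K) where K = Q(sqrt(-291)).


K = Q(sqrt(-291)). d mod 4 = 1, so D = disc(K) = d = -291
h(K) equals the number of primitive reduced positive-definite forms (a, b, c) = a*x^2 + b*x*y + c*y^2 with b^2 - 4ac = D,
where reduced means |b| <= a <= c, with b >= 0 whenever |b| = a or a = c, and primitive means gcd(a, b, c) = 1.
Reduced forces 3a^2 <= |D| = 291, so 1 <= a <= 9; b must have the parity of D, and c = (b^2 - D)/(4a) must be an integer >= a.
Enumerate a = 1..9, b in [-a, a]:
  a=1: (1, 1, 73)  [1]
  a=2: none
  a=3: (3, 3, 25)  [1]
  a=4: none
  a=5: (5, -3, 15), (5, 3, 15)  [2]
  a=6..9: none
Total reduced forms: 1 + 1 + 2 = 4
h = 4

4


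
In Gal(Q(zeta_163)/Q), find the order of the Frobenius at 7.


The Frobenius at p in Gal(Q(zeta_n)/Q) = (Z/nZ)* is the class of p, so its order is ord_163(7), the smallest k >= 1 with 7^k = 1 mod 163.
n = 163 = 163, phi(163) = 162; the order divides phi(n).
Divisors of 162: 1, 2, 3, 6, 9, 18, 27, 54, 81, 162
Repeated squaring mod 163: 7^1 = 7, 7^2 = 49, 7^4 = 119, 7^8 = 143, 7^16 = 74, 7^32 = 97, 7^64 = 118, 7^128 = 69
Test divisors in increasing order:
  k=1: 7^1 = 7 mod 163
  k=2: 7^2 = 49 mod 163
  k=3: 7^3 = 49 * 7 = 17 mod 163
  k=6: 7^6 = 119 * 49 = 126 mod 163
  k=9: 7^9 = 143 * 7 = 23 mod 163
  k=18: 7^18 = 74 * 49 = 40 mod 163
  k=27: 7^27 = 74 * 143 * 49 * 7 = 105 mod 163
  k=54: 7^54 = 97 * 74 * 119 * 49 = 104 mod 163
  k=81: 7^81 = 118 * 74 * 7 = 162 mod 163
  k=162: 7^162 = 69 * 97 * 49 = 1 mod 163  <- first divisor giving 1
Order = 162

162


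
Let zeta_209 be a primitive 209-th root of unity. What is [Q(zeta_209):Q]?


The degree equals Euler's totient phi(209).
209 = 11 * 19
phi(209) = 180

180


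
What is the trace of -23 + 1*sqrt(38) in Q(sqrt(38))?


Tr(a + b*sqrt(d)) = (a + b*sqrt(d)) + (a - b*sqrt(d)) = 2a
= 2 * (-23)
= -46

-46


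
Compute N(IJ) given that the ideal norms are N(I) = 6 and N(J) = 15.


N(IJ) = N(I) * N(J)
= 6 * 15
= 90

90


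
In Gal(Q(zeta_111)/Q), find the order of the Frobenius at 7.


The Frobenius at p in Gal(Q(zeta_n)/Q) = (Z/nZ)* is the class of p, so its order is ord_111(7), the smallest k >= 1 with 7^k = 1 mod 111.
n = 111 = 3 * 37, phi(111) = 72; the order divides phi(n).
Divisors of 72: 1, 2, 3, 4, 6, 8, 9, 12, 18, 24, 36, 72
Repeated squaring mod 111: 7^1 = 7, 7^2 = 49, 7^4 = 70, 7^8 = 16, 7^16 = 34, 7^32 = 46, 7^64 = 7
Test divisors in increasing order:
  k=1: 7^1 = 7 mod 111
  k=2: 7^2 = 49 mod 111
  k=3: 7^3 = 49 * 7 = 10 mod 111
  k=4: 7^4 = 70 mod 111
  k=6: 7^6 = 70 * 49 = 100 mod 111
  k=8: 7^8 = 16 mod 111
  k=9: 7^9 = 16 * 7 = 1 mod 111  <- first divisor giving 1
Order = 9

9


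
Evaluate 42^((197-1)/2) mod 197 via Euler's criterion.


p = 197 is prime and the exponent is (p-1)/2 = 98, so by Euler's criterion 42^98 = (42/197) = +1 or -1 mod 197.
Compute by square-and-multiply:
  98 = 64 + 32 + 2 (binary 1100010)
  Repeated squaring mod 197: 42^1 = 42, 42^2 = 188, 42^4 = 81, 42^8 = 60, 42^16 = 54, 42^32 = 158, 42^64 = 142
  42^98 = 42^64 * 42^32 * 42^2 = 142 * 158 * 188 mod 197
    142 * 158 = 22436 = 175 mod 197
    175 * 188 = 32900 = 1 mod 197
  42^98 = 1 mod 197
Result 1: 42 is a quadratic residue mod 197.
42^98 mod 197 = 1

1


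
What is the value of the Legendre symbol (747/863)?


p = 863 is prime, so compute (747/863) with the reciprocity algorithm (Jacobi-symbol steps: pull out 2s via (2/n), flip via reciprocity, reduce):
  reciprocity: (747/863) -> -(863/747)
  reduce: (116/747)
  pull out 2: (2/747) = -1  (since 747 mod 8 = 3)
  pull out 2: (2/747) = -1  (since 747 mod 8 = 3)
  reciprocity: (29/747) -> +(747/29)
  reduce: (22/29)
  pull out 2: (2/29) = -1  (since 29 mod 8 = 5)
  reciprocity: (11/29) -> +(29/11)
  reduce: (7/11)
  reciprocity: (7/11) -> -(11/7)
  reduce: (4/7)
  pull out 2: (2/7) = +1  (since 7 mod 8 = 7)
  pull out 2: (2/7) = +1  (since 7 mod 8 = 7)
  (1/7) = 1
Product of signs = -1
(747/863) = -1

-1


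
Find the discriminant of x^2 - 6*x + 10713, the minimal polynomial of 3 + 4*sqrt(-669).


The element 3 + 4*sqrt(-669) has minimal polynomial:
x^2 - 6*x + 10713
Discriminant = (-6)^2 - 4*(10713)
= 36 - 42852
= -42816

-42816


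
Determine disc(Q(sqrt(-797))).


For K = Q(sqrt(d)) with d squarefree: disc(K) = d if d = 1 mod 4, and disc(K) = 4d if d = 2 or 3 mod 4.
Here d = -797, and d mod 4 = 3.
d = 3 mod 4, not 1 (O_K = Z[sqrt(d)]), so disc(K) = 4d = 4 * (-797) = -3188

-3188


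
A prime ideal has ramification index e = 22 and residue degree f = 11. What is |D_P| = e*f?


|D_P| = e * f
= 22 * 11
= 242

242


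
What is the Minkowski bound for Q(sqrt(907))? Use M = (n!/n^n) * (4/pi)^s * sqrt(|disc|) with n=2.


d = 907, d mod 4 = 3, so disc(K) = 4d = 3628; |disc(K)| = 3628
Real quadratic field, so n = 2, s = r2 = 0, r1 = 2
M = (n!/n^n) * (4/pi)^s * sqrt(|disc(K)|) = (2!/2^2) * (4/pi)^0 * sqrt(3628)
= 0.5 * 1.000000 * 60.232881
= 30.1164

30.1164


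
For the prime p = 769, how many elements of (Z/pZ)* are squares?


For prime p, the number of non-zero quadratic residues is (p-1)/2.
= (769-1)/2
= 384

384


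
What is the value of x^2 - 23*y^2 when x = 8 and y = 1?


x^2 - d*y^2
= 8^2 - 23*1^2
= 64 - 23
= 41

41


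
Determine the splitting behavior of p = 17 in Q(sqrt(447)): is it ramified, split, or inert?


K = Q(sqrt(447)). Since d mod 4 = 3, disc(K) = 1788.
Check p | disc: 1788 mod 17 = 3.
p does not divide disc. Compute Legendre symbol (d/p):
5^((17-1)/2) mod 17 = -1
(d/p) = -1, so p is inert: (p) stays prime with e=1, f=2, g=1.
Therefore p is inert.

inert


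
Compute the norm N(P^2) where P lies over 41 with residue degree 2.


N(P^a) = p^(a*f)
= 41^(2*2)
= 41^4
= 2825761

2825761


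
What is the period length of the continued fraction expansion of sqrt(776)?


Run the CF algorithm for sqrt(776).
a_0 = floor(sqrt(776)) = 27; set m_0=0, q_0=1.
Recurrence: m' = q*a - m,  q' = (d - m'^2)/q,  a' = floor((a_0 + m')/q').
  step 1: m=27, q=47, a=1
  step 2: m=20, q=8, a=5
  step 3: m=20, q=47, a=1
  step 4: m=27, q=1, a=54
a_4 = 2*a_0 = 54, so the period closes here.
sqrt(776) = [27; 1, 5, 1, 54]
Period length = 4

4


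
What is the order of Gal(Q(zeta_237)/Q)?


|Gal(Q(zeta_237)/Q)| = phi(237)
= 156

156


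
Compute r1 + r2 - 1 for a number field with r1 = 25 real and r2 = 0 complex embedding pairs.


By Dirichlet's unit theorem:
rank = r1 + r2 - 1
= 25 + 0 - 1
= 24

24


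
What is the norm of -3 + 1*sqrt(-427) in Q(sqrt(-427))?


N(a + b*sqrt(d)) = a^2 - d*b^2
= (-3)^2 - (-427)*(1)^2
= 9 + 427
= 436

436


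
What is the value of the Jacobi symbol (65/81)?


Compute (65/81) via quadratic reciprocity:
  reciprocity: (65/81) -> +(81/65)
  reduce: (16/65)
  pull out 2: (2/65) = +1  (since 65 mod 8 = 1)
  pull out 2: (2/65) = +1  (since 65 mod 8 = 1)
  pull out 2: (2/65) = +1  (since 65 mod 8 = 1)
  pull out 2: (2/65) = +1  (since 65 mod 8 = 1)
  (1/65) = 1
Product of signs = 1

1


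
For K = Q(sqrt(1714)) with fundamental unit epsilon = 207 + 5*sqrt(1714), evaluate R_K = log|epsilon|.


epsilon = 207 + 5*sqrt(1714)
= 414.0024
R = ln(414.0024)
= 6.0259

6.0259


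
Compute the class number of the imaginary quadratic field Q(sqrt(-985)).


K = Q(sqrt(-985)). d mod 4 = 3, so D = disc(K) = 4d = -3940
h(K) equals the number of primitive reduced positive-definite forms (a, b, c) = a*x^2 + b*x*y + c*y^2 with b^2 - 4ac = D,
where reduced means |b| <= a <= c, with b >= 0 whenever |b| = a or a = c, and primitive means gcd(a, b, c) = 1.
Reduced forces 3a^2 <= |D| = 3940, so 1 <= a <= 36; b must have the parity of D, and c = (b^2 - D)/(4a) must be an integer >= a.
Enumerate a = 1..36, b in [-a, a]:
  a=1: (1, 0, 985)  [1]
  a=2: (2, 2, 493)  [1]
  a=3..4: none
  a=5: (5, 0, 197)  [1]
  a=6: none
  a=7: (7, -6, 142), (7, 6, 142)  [2]
  a=8..9: none
  a=10: (10, 10, 101)  [1]
  a=11: (11, -8, 91), (11, 8, 91)  [2]
  a=12: none
  a=13: (13, -8, 77), (13, 8, 77)  [2]
  a=14: (14, -6, 71), (14, 6, 71)  [2]
  a=15..16: none
  a=17: (17, -2, 58), (17, 2, 58)  [2]
  a=18..21: none
  a=22: (22, -14, 47), (22, 14, 47)  [2]
  a=23: (23, -4, 43), (23, 4, 43)  [2]
  a=24..25: none
  a=26: (26, -18, 41), (26, 18, 41)  [2]
  a=27..28: none
  a=29: (29, -2, 34), (29, 2, 34)  [2]
  a=30: none
  a=31: (31, -20, 35), (31, 20, 35)  [2]
  a=32..36: none
Total reduced forms: 1 + 1 + 1 + 2 + 1 + 2 + 2 + 2 + 2 + 2 + 2 + 2 + 2 + 2 = 24
h = 24

24


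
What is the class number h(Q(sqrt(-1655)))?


K = Q(sqrt(-1655)). d mod 4 = 1, so D = disc(K) = d = -1655
h(K) equals the number of primitive reduced positive-definite forms (a, b, c) = a*x^2 + b*x*y + c*y^2 with b^2 - 4ac = D,
where reduced means |b| <= a <= c, with b >= 0 whenever |b| = a or a = c, and primitive means gcd(a, b, c) = 1.
Reduced forces 3a^2 <= |D| = 1655, so 1 <= a <= 23; b must have the parity of D, and c = (b^2 - D)/(4a) must be an integer >= a.
Enumerate a = 1..23, b in [-a, a]:
  a=1: (1, 1, 414)  [1]
  a=2: (2, -1, 207), (2, 1, 207)  [2]
  a=3: (3, -1, 138), (3, 1, 138)  [2]
  a=4: (4, -3, 104), (4, 3, 104)  [2]
  a=5: (5, 5, 84)  [1]
  a=6: (6, -5, 70), (6, -1, 69), (6, 1, 69), (6, 5, 70)  [4]
  a=7: (7, -5, 60), (7, 5, 60)  [2]
  a=8: (8, -3, 52), (8, 3, 52)  [2]
  a=9: (9, -1, 46), (9, 1, 46)  [2]
  a=10: (10, -5, 42), (10, 5, 42)  [2]
  a=11: none
  a=12: (12, -11, 37), (12, -5, 35), (12, 5, 35), (12, 11, 37)  [4]
  a=13: (13, -3, 32), (13, 3, 32)  [2]
  a=14: (14, -9, 31), (14, -5, 30), (14, 5, 30), (14, 9, 31)  [4]
  a=15: (15, -5, 28), (15, 5, 28)  [2]
  a=16: (16, -3, 26), (16, 3, 26)  [2]
  a=17: none
  a=18: (18, -17, 27), (18, -1, 23), (18, 1, 23), (18, 17, 27)  [4]
  a=19: (19, -13, 24), (19, 13, 24)  [2]
  a=20: (20, -5, 21), (20, 5, 21)  [2]
  a=21: (21, -19, 24), (21, 19, 24)  [2]
  a=22..23: none
Total reduced forms: 1 + 2 + 2 + 2 + 1 + 4 + 2 + 2 + 2 + 2 + 4 + 2 + 4 + 2 + 2 + 4 + 2 + 2 + 2 = 44
h = 44

44


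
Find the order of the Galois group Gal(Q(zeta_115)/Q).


|Gal(Q(zeta_115)/Q)| = phi(115)
= 88

88


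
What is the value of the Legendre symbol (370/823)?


p = 823 is prime, so compute (370/823) with the reciprocity algorithm (Jacobi-symbol steps: pull out 2s via (2/n), flip via reciprocity, reduce):
  pull out 2: (2/823) = +1  (since 823 mod 8 = 7)
  reciprocity: (185/823) -> +(823/185)
  reduce: (83/185)
  reciprocity: (83/185) -> +(185/83)
  reduce: (19/83)
  reciprocity: (19/83) -> -(83/19)
  reduce: (7/19)
  reciprocity: (7/19) -> -(19/7)
  reduce: (5/7)
  reciprocity: (5/7) -> +(7/5)
  reduce: (2/5)
  pull out 2: (2/5) = -1  (since 5 mod 8 = 5)
  (1/5) = 1
Product of signs = -1
(370/823) = -1

-1


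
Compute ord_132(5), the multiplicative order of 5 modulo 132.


We want ord_132(5), the smallest k >= 1 with 5^k = 1 mod 132.
n = 132 = 2^2 * 3 * 11, phi(132) = 40; the order divides phi(n).
Divisors of 40: 1, 2, 4, 5, 8, 10, 20, 40
Repeated squaring mod 132: 5^1 = 5, 5^2 = 25, 5^4 = 97, 5^8 = 37, 5^16 = 49, 5^32 = 25
Test divisors in increasing order:
  k=1: 5^1 = 5 mod 132
  k=2: 5^2 = 25 mod 132
  k=4: 5^4 = 97 mod 132
  k=5: 5^5 = 97 * 5 = 89 mod 132
  k=8: 5^8 = 37 mod 132
  k=10: 5^10 = 37 * 25 = 1 mod 132  <- first divisor giving 1
Order = 10

10


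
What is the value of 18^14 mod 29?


p = 29 is prime and the exponent is (p-1)/2 = 14, so by Euler's criterion 18^14 = (18/29) = +1 or -1 mod 29.
Compute by square-and-multiply:
  14 = 8 + 4 + 2 (binary 1110)
  Repeated squaring mod 29: 18^1 = 18, 18^2 = 5, 18^4 = 25, 18^8 = 16
  18^14 = 18^8 * 18^4 * 18^2 = 16 * 25 * 5 mod 29
    16 * 25 = 400 = 23 mod 29
    23 * 5 = 115 = 28 mod 29
  18^14 = 28 mod 29
Result 28 = p - 1 = -1 mod 29: 18 is a quadratic non-residue mod 29. As a residue in [0, p-1] the value is 28.
18^14 mod 29 = 28

28


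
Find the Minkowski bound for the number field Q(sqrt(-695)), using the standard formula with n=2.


d = -695, d mod 4 = 1, so disc(K) = d = -695; |disc(K)| = 695
Imaginary quadratic field, so n = 2, s = r2 = 1, r1 = 0
M = (n!/n^n) * (4/pi)^s * sqrt(|disc(K)|) = (2!/2^2) * (4/pi)^1 * sqrt(695)
= 0.5 * 1.273240 * 26.362853
= 16.7831

16.7831


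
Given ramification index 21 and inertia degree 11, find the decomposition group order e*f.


|D_P| = e * f
= 21 * 11
= 231

231


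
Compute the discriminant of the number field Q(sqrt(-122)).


For K = Q(sqrt(d)) with d squarefree: disc(K) = d if d = 1 mod 4, and disc(K) = 4d if d = 2 or 3 mod 4.
Here d = -122, and d mod 4 = 2.
d = 2 mod 4, not 1 (O_K = Z[sqrt(d)]), so disc(K) = 4d = 4 * (-122) = -488

-488


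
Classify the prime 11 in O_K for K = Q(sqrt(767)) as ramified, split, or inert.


K = Q(sqrt(767)). Since d mod 4 = 3, disc(K) = 3068.
Check p | disc: 3068 mod 11 = 10.
p does not divide disc. Compute Legendre symbol (d/p):
8^((11-1)/2) mod 11 = -1
(d/p) = -1, so p is inert: (p) stays prime with e=1, f=2, g=1.
Therefore p is inert.

inert


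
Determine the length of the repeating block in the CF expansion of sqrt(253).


Run the CF algorithm for sqrt(253).
a_0 = floor(sqrt(253)) = 15; set m_0=0, q_0=1.
Recurrence: m' = q*a - m,  q' = (d - m'^2)/q,  a' = floor((a_0 + m')/q').
  step 1: m=15, q=28, a=1
  step 2: m=13, q=3, a=9
  step 3: m=14, q=19, a=1
  step 4: m=5, q=12, a=1
  step 5: m=7, q=17, a=1
  step 6: m=10, q=9, a=2
  step 7: m=8, q=21, a=1
  step 8: m=13, q=4, a=7
  step 9: m=15, q=7, a=4
  step 10: m=13, q=12, a=2
  step 11: m=11, q=11, a=2
  step 12: m=11, q=12, a=2
  step 13: m=13, q=7, a=4
  step 14: m=15, q=4, a=7
  step 15: m=13, q=21, a=1
  step 16: m=8, q=9, a=2
  step 17: m=10, q=17, a=1
  step 18: m=7, q=12, a=1
  step 19: m=5, q=19, a=1
  step 20: m=14, q=3, a=9
  step 21: m=13, q=28, a=1
  step 22: m=15, q=1, a=30
a_22 = 2*a_0 = 30, so the period closes here.
sqrt(253) = [15; 1, 9, 1, 1, 1, 2, 1, 7, 4, 2, 2, 2, 4, 7, 1, 2, 1, 1, 1, 9, 1, 30]
Period length = 22

22


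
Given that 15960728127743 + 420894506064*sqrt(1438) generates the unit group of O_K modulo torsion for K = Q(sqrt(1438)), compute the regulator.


epsilon = 15960728127743 + 420894506064*sqrt(1438)
= 3.1921e+13
R = ln(3.1921e+13)
= 31.0943

31.0943


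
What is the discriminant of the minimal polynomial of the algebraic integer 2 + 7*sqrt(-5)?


The element 2 + 7*sqrt(-5) has minimal polynomial:
x^2 - 4*x + 249
Discriminant = (-4)^2 - 4*(249)
= 16 - 996
= -980

-980


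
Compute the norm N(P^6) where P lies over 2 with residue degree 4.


N(P^a) = p^(a*f)
= 2^(6*4)
= 2^24
= 16777216

16777216


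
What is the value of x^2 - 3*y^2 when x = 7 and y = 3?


x^2 - d*y^2
= 7^2 - 3*3^2
= 49 - 27
= 22

22


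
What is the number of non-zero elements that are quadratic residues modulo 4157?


For prime p, the number of non-zero quadratic residues is (p-1)/2.
= (4157-1)/2
= 2078

2078


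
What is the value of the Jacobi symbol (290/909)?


Compute (290/909) via quadratic reciprocity:
  pull out 2: (2/909) = -1  (since 909 mod 8 = 5)
  reciprocity: (145/909) -> +(909/145)
  reduce: (39/145)
  reciprocity: (39/145) -> +(145/39)
  reduce: (28/39)
  pull out 2: (2/39) = +1  (since 39 mod 8 = 7)
  pull out 2: (2/39) = +1  (since 39 mod 8 = 7)
  reciprocity: (7/39) -> -(39/7)
  reduce: (4/7)
  pull out 2: (2/7) = +1  (since 7 mod 8 = 7)
  pull out 2: (2/7) = +1  (since 7 mod 8 = 7)
  (1/7) = 1
Product of signs = 1

1
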